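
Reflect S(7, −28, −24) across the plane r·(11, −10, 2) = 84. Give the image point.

n = (11, −10, 2), |n|² = 225, n·S − 84 = 225, so t = 225/225 = 1.
Foot F = S − 1·n = (−4, −18, −26); the reflection is 2F − S = (−15, −8, −28).

(-15, -8, -28)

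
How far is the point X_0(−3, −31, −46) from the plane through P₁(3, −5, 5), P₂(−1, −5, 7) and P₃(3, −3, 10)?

22/√30

P₁P₂ = (−4, 0, 2) and P₁P₃ = (0, 2, 5), so a normal is n = P₁P₂ × P₁P₃ = (−4, 20, −8).
Then n·(−3, −31, −46) − (−152) = −88.
|n| = √(16 + 400 + 64) = 4√30, so the distance is |-88|/(4√30) = 22/√30.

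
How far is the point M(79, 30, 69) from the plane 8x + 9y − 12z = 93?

19/17

Normal vector n = (8, 9, −12), and n·(79, 30, 69) − 93 = −19.
|n| = √(64 + 81 + 144) = 17, so the distance is |-19|/17 = 19/17.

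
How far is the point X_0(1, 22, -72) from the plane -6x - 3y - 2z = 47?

25/7

n = (-6, -3, -2); n·P − 47 = 25; |n| = 7; distance = 25/7.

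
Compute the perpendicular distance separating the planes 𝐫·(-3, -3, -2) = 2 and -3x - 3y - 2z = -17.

19/√22

With common normal n = (-3, -3, -2) (|n| = √22), the distance is |2 − (-17)|/|n| = 19/√22 = 19√22/22.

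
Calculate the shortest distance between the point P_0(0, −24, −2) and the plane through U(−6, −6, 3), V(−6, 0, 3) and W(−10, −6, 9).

8/√13

UV = (0, 6, 0) and UW = (−4, 0, 6), so a normal is n = UV × UW = (36, 0, 24).
n = (36, 0, 24); n·P − (-144) = 96; |n| = 12√13; distance = 96/(12√13) = 8√13/13.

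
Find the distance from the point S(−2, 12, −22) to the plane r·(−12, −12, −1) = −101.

3/17

d = |(-12)·(-2) + (-12)·12 + (-1)·(-22) − (-101)| / √(144 + 144 + 1) = |3| / 17 = 3/17.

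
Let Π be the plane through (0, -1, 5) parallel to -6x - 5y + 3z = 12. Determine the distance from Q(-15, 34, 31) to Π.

Parallel planes share the normal n = (-6, -5, 3); since (0, -1, 5) lies on the plane, its equation is -6x - 5y + 3z = 20.
n = (-6, -5, 3); n·P − 20 = -7; |n| = √70; distance = 7/√70 = √70/10.

√70/10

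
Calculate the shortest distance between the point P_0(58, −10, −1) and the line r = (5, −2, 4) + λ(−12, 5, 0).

Direction vector d = (−12, 5, 0).
AP = (53, −8, −5); AP·d = -676, |AP|² = 2898, |d|² = 169.
distance² = |AP|² − (AP·d)²/|d|² = 2898 − 456976/169 = 194, so the distance is √194.

√194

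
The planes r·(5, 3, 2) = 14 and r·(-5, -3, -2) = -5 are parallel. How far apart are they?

Divide the second equation by -1 to match normals: 5x₁ + 3x₂ + 2x₃ = 5.
Both planes have normal n = (5, 3, 2), |n| = √38. Any point on the first plane is at distance |5 − 14|/|n| = 9/√38 = 9√38/38 from the second.

9/√38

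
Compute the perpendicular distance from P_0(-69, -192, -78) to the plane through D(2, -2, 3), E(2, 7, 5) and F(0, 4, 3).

7

DE = (0, 9, 2) and DF = (-2, 6, 0), so a normal is n = DE × DF = (-12, -4, 18).
Then n·(-69, -192, -78) - 38 = 154.
|n| = √(144 + 16 + 324) = 22, so the distance is |154|/22 = 7.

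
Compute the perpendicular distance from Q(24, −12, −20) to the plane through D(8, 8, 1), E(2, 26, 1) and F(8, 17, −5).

DE = (−6, 18, 0) and DF = (0, 9, −6), so a normal is n = DE × DF = (−108, −36, −54).
Then n·(24, −12, −20) − (−1206) = 126.
|n| = √(11664 + 1296 + 2916) = 126, so the distance is |126|/126 = 1.

1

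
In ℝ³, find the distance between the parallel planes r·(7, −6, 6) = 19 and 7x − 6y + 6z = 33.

14/11

Both planes have normal n = (7, −6, 6), |n| = 11. Any point on the first plane is at distance |33 − 19|/|n| = 14/11 from the second.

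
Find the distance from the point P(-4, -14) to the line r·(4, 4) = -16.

7√2

d = |4·(-4) + 4·(-14) − (-16)| / √(16 + 16) = |-56|/(4√2) = 7√2.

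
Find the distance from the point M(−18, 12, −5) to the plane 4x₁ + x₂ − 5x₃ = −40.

n = (4, 1, −5); n·P − (-40) = 5; |n| = √42; distance = 5/√42 = 5√42/42.

5√42/42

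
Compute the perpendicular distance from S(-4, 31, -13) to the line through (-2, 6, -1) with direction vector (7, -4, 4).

Direction vector d = (7, -4, 4).
AP = (-2, 25, -12), and AP × d = (52, -76, -167).
|AP × d|² = 36369 and |d|² = 81, so the distance is √(36369/81) = √449.

√449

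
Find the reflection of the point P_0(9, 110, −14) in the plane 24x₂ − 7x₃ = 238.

(9, -82, 42)

n = (0, 24, −7), |n|² = 625, n·P_0 − 238 = 2500, so t = 2500/625 = 4.
Foot F = P_0 − 4·n = (9, 14, 14); the reflection is 2F − P_0 = (9, −82, 42).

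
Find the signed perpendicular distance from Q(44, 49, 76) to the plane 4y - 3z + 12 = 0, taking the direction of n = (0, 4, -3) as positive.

-4

n·Q − (-12) = -20.
|n| = 5, so the signed distance is -20/5 = -4.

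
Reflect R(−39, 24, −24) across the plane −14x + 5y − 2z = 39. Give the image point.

With n = (−14, 5, −2), the signed offset is (n·R − 39)/|n|² = 675/225 = 3.
R' = R − 2t·n = (−39, 24, −24) − 6·(−14, 5, −2) = (45, −6, −12).

(45, -6, -12)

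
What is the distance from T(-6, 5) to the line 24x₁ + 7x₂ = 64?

d = |24·(-6) + 7·5 − 64| / √(576 + 49) = |-173|/25 = 173/25.

173/25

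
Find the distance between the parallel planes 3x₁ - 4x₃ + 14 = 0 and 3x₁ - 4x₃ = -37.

23/5

With common normal n = (3, 0, -4) (|n| = 5), the distance is |(-14) − (-37)|/|n| = 23/5.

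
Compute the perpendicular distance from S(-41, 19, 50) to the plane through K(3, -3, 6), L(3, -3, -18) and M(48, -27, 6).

KL = (0, 0, -24) and KM = (45, -24, 0), so a normal is n = KL × KM = (-576, -1080, 0).
Then n·(-41, 19, 50) - 1512 = 1584.
|n| = √(331776 + 1166400 + 0) = 1224, so the distance is |1584|/1224 = 22/17.

22/17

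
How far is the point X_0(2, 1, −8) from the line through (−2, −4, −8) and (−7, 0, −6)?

A direction vector is d = (−5, 4, 2).
AP = (4, 5, 0); AP·d = 0, |AP|² = 41, |d|² = 45.
distance² = |AP|² − (AP·d)²/|d|² = 41 − 0/45 = 41, so the distance is √41.

√41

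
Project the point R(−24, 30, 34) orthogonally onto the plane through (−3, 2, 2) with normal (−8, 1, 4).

n = (−8, 1, 4), |n|² = 81, and n·R − 34 = 324.
t = 324/81 = 4, so the foot is R − t·n = (−24, 30, 34) − 4·(−8, 1, 4) = (8, 26, 18).

(8, 26, 18)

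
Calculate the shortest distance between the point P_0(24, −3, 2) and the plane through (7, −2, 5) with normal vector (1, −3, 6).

2/√46

The plane has equation n·(r − (7, −2, 5)) = 0, i.e. n·r = 43.
d = |1·24 + (-3)·(-3) + 6·2 − 43| / √(1 + 9 + 36) = |2| / √46 = √46/23.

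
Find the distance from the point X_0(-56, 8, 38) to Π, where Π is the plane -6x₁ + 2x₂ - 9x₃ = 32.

2

Normal vector n = (-6, 2, -9), and n·(-56, 8, 38) - 32 = -22.
|n| = √(36 + 4 + 81) = 11, so the distance is |-22|/11 = 2.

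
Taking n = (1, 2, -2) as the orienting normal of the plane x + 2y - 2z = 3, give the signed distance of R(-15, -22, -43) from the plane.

8

n·R − 3 = 24.
|n| = 3, so the signed distance is 24/3 = 8.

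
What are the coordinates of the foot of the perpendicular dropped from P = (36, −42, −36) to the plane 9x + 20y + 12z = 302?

The perpendicular from P has direction n = (9, 20, 12): r = (36, −42, −36) + t(9, 20, 12).
Substitute into the plane: n·(P + tn) = 302 gives -948 + 625t = 302, so t = 2.
Foot = (36, −42, −36) + 2·(9, 20, 12) = (54, −2, −12).

(54, -2, -12)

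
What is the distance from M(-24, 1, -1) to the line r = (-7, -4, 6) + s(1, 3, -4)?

Direction vector d = (1, 3, -4).
AP = (-17, 5, -7), and AP × d = (1, -75, -56).
|AP × d|² = 8762 and |d|² = 26, so the distance is √(8762/26) = √337.

√337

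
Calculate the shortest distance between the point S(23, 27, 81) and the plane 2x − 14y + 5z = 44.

29/15

d = |2·23 + (-14)·27 + 5·81 − 44| / √(4 + 196 + 25) = |29| / 15 = 29/15.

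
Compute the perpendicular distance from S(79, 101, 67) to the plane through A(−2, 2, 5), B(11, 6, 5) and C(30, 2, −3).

29/21

AB = (13, 4, 0) and AC = (32, 0, −8), so a normal is n = AB × AC = (−32, 104, −128).
n = (−32, 104, −128); n·P − (-368) = -232; |n| = 168; distance = 232/168 = 29/21.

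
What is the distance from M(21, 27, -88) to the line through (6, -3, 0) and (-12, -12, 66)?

9√5

A direction vector is d = (-18, -9, 66).
AP = (15, 30, -88), and AP × d = (1188, 594, 405).
|AP × d|² = 1928205 and |d|² = 4761, so the distance is √(1928205/4761) = √405 = 9√5.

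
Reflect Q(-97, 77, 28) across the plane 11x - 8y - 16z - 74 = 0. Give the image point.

n = (11, -8, -16), |n|² = 441, n·Q − 74 = -2205, so t = -2205/441 = -5.
Foot F = Q − (-5)·n = (-42, 37, -52); the reflection is 2F − Q = (13, -3, -132).

(13, -3, -132)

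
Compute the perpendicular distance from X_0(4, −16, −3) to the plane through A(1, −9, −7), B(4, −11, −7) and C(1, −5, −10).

AB = (3, −2, 0) and AC = (0, 4, −3), so a normal is n = AB × AC = (6, 9, 12).
Then n·(4, −16, −3) − (−159) = 3.
|n| = √(36 + 81 + 144) = 3√29, so the distance is |3|/(3√29) = 1/√29.

1/√29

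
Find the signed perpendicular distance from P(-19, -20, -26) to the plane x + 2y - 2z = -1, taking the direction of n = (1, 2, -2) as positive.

-2

n·P − (-1) = -6.
|n| = 3, so the signed distance is -6/3 = -2.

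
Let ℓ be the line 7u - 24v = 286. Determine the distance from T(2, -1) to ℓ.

The normal to the line is n = (7, -24) with |n| = 25.
|n·T − 286| = |38 − 286| = 248, so the distance is 248/25.

248/25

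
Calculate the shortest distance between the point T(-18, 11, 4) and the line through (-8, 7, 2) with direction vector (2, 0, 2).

2√22

Direction vector d = (2, 0, 2).
AP = (-10, 4, 2), and AP × d = (8, 24, -8).
|AP × d|² = 704 and |d|² = 8, so the distance is √(704/8) = √88 = 2√22.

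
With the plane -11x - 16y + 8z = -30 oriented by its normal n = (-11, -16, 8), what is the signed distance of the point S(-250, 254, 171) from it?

4

n·S − (-30) = 84.
|n| = 21, so the signed distance is 84/21 = 4.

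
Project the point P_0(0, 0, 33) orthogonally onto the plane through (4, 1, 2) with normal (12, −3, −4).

The perpendicular from P_0 has direction n = (12, −3, −4): r = (0, 0, 33) + λ(12, −3, −4).
Substitute into the plane: n·(P_0 + λn) = 37 gives -132 + 169λ = 37, so λ = 1.
Foot = (0, 0, 33) + 1·(12, −3, −4) = (12, −3, 29).

(12, -3, 29)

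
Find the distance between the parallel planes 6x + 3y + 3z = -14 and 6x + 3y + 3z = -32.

With common normal n = (6, 3, 3) (|n| = 3√6), the distance is |(-14) − (-32)|/|n| = 18/(3√6) = √6.

√6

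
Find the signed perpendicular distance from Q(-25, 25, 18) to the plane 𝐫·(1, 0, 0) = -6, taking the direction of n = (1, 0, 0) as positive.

n·Q − (-6) = -19.
|n| = 1, so the signed distance is -19/1 = -19.

-19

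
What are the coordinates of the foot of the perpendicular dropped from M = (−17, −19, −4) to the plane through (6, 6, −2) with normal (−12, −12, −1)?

(7, 5, -2)

n = (−12, −12, −1), |n|² = 289, and n·M − (-142) = 578.
t = 578/289 = 2, so the foot is M − t·n = (−17, −19, −4) − 2·(−12, −12, −1) = (7, 5, −2).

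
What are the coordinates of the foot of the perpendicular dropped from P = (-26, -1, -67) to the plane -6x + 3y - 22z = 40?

(-8, -10, -1)

n = (-6, 3, -22), |n|² = 529, and n·P − 40 = 1587.
t = 1587/529 = 3, so the foot is P − t·n = (-26, -1, -67) − 3·(-6, 3, -22) = (-8, -10, -1).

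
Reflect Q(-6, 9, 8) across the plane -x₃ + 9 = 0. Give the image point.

(-6, 9, 10)

n = (0, 0, -1), |n|² = 1, n·Q − (-9) = 1, so t = 1/1 = 1.
Foot F = Q − 1·n = (-6, 9, 9); the reflection is 2F − Q = (-6, 9, 10).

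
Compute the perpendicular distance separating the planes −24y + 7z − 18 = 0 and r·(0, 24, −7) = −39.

Divide the second equation by -1 to match normals: −24y + 7z = 39.
Both planes have normal n = (0, −24, 7), |n| = 25. Any point on the first plane is at distance |39 − 18|/|n| = 21/25 from the second.

21/25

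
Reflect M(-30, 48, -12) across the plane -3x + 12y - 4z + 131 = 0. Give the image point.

(0, -72, 28)

n = (-3, 12, -4), |n|² = 169, n·M − (-131) = 845, so t = 845/169 = 5.
Foot F = M − 5·n = (-15, -12, 8); the reflection is 2F − M = (0, -72, 28).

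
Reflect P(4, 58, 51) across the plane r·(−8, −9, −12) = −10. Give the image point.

With n = (−8, −9, −12), the signed offset is (n·P − (-10))/|n|² = -1156/289 = -4.
P' = P − 2t·n = (4, 58, 51) − (-8)·(−8, −9, −12) = (−60, −14, −45).

(-60, -14, -45)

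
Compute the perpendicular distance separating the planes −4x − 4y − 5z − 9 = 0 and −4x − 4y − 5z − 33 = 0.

8√57/19

Both planes have normal n = (−4, −4, −5), |n| = √57. Any point on the first plane is at distance |33 − 9|/|n| = 24/√57 = 8√57/19 from the second.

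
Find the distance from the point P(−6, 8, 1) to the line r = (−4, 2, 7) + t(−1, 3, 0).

Direction vector d = (−1, 3, 0).
AP = (−2, 6, −6); AP·d = 20, |AP|² = 76, |d|² = 10.
distance² = |AP|² − (AP·d)²/|d|² = 76 − 400/10 = 36, so the distance is 6.

6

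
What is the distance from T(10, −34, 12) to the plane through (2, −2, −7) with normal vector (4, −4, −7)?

The plane has equation n·(r − (2, −2, −7)) = 0, i.e. n·r = 65.
Then n·(10, −34, 12) − 65 = 27.
|n| = √(16 + 16 + 49) = 9, so the distance is |27|/9 = 3.

3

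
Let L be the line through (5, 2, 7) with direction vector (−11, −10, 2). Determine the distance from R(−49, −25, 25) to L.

Direction vector d = (−11, −10, 2).
AP = (−54, −27, 18); AP·d = 900, |AP|² = 3969, |d|² = 225.
distance² = |AP|² − (AP·d)²/|d|² = 3969 − 810000/225 = 369, so the distance is 3√41.

3√41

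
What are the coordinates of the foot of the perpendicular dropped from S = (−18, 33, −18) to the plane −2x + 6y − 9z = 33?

(-12, 15, 9)

The perpendicular from S has direction n = (−2, 6, −9): r = (−18, 33, −18) + μ(−2, 6, −9).
Substitute into the plane: n·(S + μn) = 33 gives 396 + 121μ = 33, so μ = -3.
Foot = (−18, 33, −18) + (-3)·(−2, 6, −9) = (−12, 15, 9).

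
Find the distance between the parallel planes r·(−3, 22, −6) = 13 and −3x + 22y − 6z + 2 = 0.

Both planes have normal n = (−3, 22, −6), |n| = 23. Any point on the first plane is at distance |(-2) − 13|/|n| = 15/23 from the second.

15/23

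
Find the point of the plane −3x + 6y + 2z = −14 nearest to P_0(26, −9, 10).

(20, 3, 14)

The perpendicular from P_0 has direction n = (−3, 6, 2): r = (26, −9, 10) + λ(−3, 6, 2).
Substitute into the plane: n·(P_0 + λn) = -14 gives -112 + 49λ = -14, so λ = 2.
Foot = (26, −9, 10) + 2·(−3, 6, 2) = (20, 3, 14).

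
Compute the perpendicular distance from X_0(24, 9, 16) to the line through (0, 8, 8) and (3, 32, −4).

√641

A direction vector is d = (3, 24, −12).
AP = (24, 1, 8), and AP × d = (−204, 312, 573).
|AP × d|² = 467289 and |d|² = 729, so the distance is √(467289/729) = √641.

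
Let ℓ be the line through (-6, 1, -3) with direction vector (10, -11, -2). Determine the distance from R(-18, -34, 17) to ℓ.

2√386

Direction vector d = (10, -11, -2).
AP = (-12, -35, 20); AP·d = 225, |AP|² = 1769, |d|² = 225.
distance² = |AP|² − (AP·d)²/|d|² = 1769 − 50625/225 = 1544, so the distance is 2√386.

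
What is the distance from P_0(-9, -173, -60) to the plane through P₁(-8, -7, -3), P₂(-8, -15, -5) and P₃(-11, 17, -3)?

6

P₁P₂ = (0, -8, -2) and P₁P₃ = (-3, 24, 0), so a normal is n = P₁P₂ × P₁P₃ = (48, 6, -24).
n = (48, 6, -24); n·P − (-354) = 324; |n| = 54; distance = 324/54 = 6.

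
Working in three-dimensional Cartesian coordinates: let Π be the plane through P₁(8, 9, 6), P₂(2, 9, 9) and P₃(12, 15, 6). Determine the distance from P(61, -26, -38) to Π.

P₁P₂ = (-6, 0, 3) and P₁P₃ = (4, 6, 0), so a normal is n = P₁P₂ × P₁P₃ = (-18, 12, -36).
Then n·(61, -26, -38) - (-252) = 210.
|n| = √(324 + 144 + 1296) = 42, so the distance is |210|/42 = 5.

5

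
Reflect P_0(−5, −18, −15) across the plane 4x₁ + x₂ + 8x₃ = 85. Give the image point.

(19, -12, 33)

With n = (4, 1, 8), the signed offset is (n·P_0 − 85)/|n|² = -243/81 = -3.
P_0' = P_0 − 2t·n = (−5, −18, −15) − (-6)·(4, 1, 8) = (19, −12, 33).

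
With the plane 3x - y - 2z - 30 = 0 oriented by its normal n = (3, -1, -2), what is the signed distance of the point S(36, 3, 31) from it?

n·S − 30 = 13.
|n| = √14, so the signed distance is 13/√14.

13/√14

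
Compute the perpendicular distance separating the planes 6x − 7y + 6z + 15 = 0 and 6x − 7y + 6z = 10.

Both planes have normal n = (6, −7, 6), |n| = 11. Any point on the first plane is at distance |10 − (-15)|/|n| = 25/11 from the second.

25/11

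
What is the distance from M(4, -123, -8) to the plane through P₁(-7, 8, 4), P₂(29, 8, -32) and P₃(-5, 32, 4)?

7

P₁P₂ = (36, 0, -36) and P₁P₃ = (2, 24, 0), so a normal is n = P₁P₂ × P₁P₃ = (864, -72, 864).
Then n·(4, -123, -8) - (-3168) = 8568.
|n| = √(746496 + 5184 + 746496) = 1224, so the distance is |8568|/1224 = 7.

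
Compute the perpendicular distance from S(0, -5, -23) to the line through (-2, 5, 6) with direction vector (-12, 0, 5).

Direction vector d = (-12, 0, 5).
AP = (2, -10, -29), and AP × d = (-50, 338, -120).
|AP × d|² = 131144 and |d|² = 169, so the distance is √(131144/169) = √776 = 2√194.

2√194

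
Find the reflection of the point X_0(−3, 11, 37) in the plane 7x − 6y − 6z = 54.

With n = (7, −6, −6), the signed offset is (n·X_0 − 54)/|n|² = -363/121 = -3.
X_0' = X_0 − 2t·n = (−3, 11, 37) − (-6)·(7, −6, −6) = (39, −25, 1).

(39, -25, 1)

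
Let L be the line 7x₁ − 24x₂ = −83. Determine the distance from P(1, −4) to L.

d = |7·1 + (-24)·(-4) − (-83)| / √(49 + 576) = |186|/25 = 186/25.

186/25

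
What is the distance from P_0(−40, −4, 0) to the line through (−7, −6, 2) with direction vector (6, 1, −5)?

7√11

Direction vector d = (6, 1, −5).
AP = (−33, 2, −2), and AP × d = (−8, −177, −45).
|AP × d|² = 33418 and |d|² = 62, so the distance is √(33418/62) = √539 = 7√11.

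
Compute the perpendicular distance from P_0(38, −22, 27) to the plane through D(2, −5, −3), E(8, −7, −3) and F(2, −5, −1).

DE = (6, −2, 0) and DF = (0, 0, 2), so a normal is n = DE × DF = (−4, −12, 0).
n = (−4, −12, 0); n·P − 52 = 60; |n| = 4√10; distance = 60/(4√10) = 15/√10.

15/√10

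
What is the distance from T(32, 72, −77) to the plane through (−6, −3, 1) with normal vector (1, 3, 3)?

29/√19

The plane has equation n·(r − (−6, −3, 1)) = 0, i.e. n·r = -12.
Then n·(32, 72, −77) − (−12) = 29.
|n| = √(1 + 9 + 9) = √19, so the distance is |29|/√19 = 29/√19.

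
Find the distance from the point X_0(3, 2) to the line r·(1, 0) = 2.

1

The normal to the line is n = (1, 0) with |n| = 1.
|n·X_0 − 2| = |3 − 2| = 1, so the distance is 1/1 = 1.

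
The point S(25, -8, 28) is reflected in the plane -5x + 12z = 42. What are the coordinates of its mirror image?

(35, -8, 4)

With n = (-5, 0, 12), the signed offset is (n·S − 42)/|n|² = 169/169 = 1.
S' = S − 2t·n = (25, -8, 28) − 2·(-5, 0, 12) = (35, -8, 4).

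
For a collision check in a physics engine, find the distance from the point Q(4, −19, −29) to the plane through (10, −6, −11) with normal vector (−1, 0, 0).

6

The plane has equation n·(r − (10, −6, −11)) = 0, i.e. n·r = -10.
Then n·(4, −19, −29) − (−10) = 6.
|n| = √(1 + 0 + 0) = 1, so the distance is |6|/1 = 6.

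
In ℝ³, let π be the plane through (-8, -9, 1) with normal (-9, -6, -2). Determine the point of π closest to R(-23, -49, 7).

The perpendicular from R has direction n = (-9, -6, -2): r = (-23, -49, 7) + t(-9, -6, -2).
Substitute into the plane: n·(R + tn) = 124 gives 487 + 121t = 124, so t = -3.
Foot = (-23, -49, 7) + (-3)·(-9, -6, -2) = (4, -31, 13).

(4, -31, 13)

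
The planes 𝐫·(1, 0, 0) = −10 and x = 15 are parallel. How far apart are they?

Both planes have normal n = (1, 0, 0), |n| = 1. Any point on the first plane is at distance |15 − (-10)|/|n| = 25/1 = 25 from the second.

25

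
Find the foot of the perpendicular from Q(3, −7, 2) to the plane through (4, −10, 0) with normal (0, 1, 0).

(3, -10, 2)

n = (0, 1, 0), |n|² = 1, and n·Q − (-10) = 3.
t = 3/1 = 3, so the foot is Q − t·n = (3, −7, 2) − 3·(0, 1, 0) = (3, −10, 2).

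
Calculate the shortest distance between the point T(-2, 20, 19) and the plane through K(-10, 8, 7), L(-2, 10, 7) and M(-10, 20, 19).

8/√33

KL = (8, 2, 0) and KM = (0, 12, 12), so a normal is n = KL × KM = (24, -96, 96).
d = |24·(-2) + (-96)·20 + 96·19 − (-336)| / √(576 + 9216 + 9216) = |192| / (24√33) = 8√33/33.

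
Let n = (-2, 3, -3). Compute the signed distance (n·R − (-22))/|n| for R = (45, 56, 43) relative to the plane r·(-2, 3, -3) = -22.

-29√22/22

n·R − (-22) = -29.
|n| = √22, so the signed distance is -29√22/22.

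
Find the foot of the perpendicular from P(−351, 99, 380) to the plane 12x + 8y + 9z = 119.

n = (12, 8, 9), |n|² = 289, and n·P − 119 = -119.
t = -119/289 = -7/17, so the foot is P − t·n = (−351, 99, 380) − (-7/17)·(12, 8, 9) = (−5883/17, 1739/17, 6523/17).

(-5883/17, 1739/17, 6523/17)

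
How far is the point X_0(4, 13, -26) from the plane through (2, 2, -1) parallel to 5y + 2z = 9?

Parallel planes share the normal n = (0, 5, 2); since (2, 2, -1) lies on the plane, its equation is 5y + 2z = 8.
d = |5·13 + 2·(-26) − 8| / √(0 + 25 + 4) = |5| / √29 = 5√29/29.

5/√29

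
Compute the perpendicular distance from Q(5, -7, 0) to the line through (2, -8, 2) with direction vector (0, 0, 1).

Direction vector d = (0, 0, 1).
AP = (3, 1, -2), and AP × d = (1, -3, 0).
|AP × d|² = 10 and |d|² = 1, so the distance is √10.

√10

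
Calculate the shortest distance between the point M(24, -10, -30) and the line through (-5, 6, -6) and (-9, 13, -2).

A direction vector is d = (-4, 7, 4).
AP = (29, -16, -24), and AP × d = (104, -20, 139).
|AP × d|² = 30537 and |d|² = 81, so the distance is √(30537/81) = √377.

√377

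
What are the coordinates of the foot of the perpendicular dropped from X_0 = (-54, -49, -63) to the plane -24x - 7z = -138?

(18, -49, -42)

n = (-24, 0, -7), |n|² = 625, and n·X_0 − (-138) = 1875.
t = 1875/625 = 3, so the foot is X_0 − t·n = (-54, -49, -63) − 3·(-24, 0, -7) = (18, -49, -42).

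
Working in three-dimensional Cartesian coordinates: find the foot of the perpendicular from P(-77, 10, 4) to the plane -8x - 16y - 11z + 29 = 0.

(-69, 26, 15)

n = (-8, -16, -11), |n|² = 441, and n·P − (-29) = 441.
t = 441/441 = 1, so the foot is P − t·n = (-77, 10, 4) − 1·(-8, -16, -11) = (-69, 26, 15).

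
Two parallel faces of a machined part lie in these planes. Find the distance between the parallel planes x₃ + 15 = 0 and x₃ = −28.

With common normal n = (0, 0, 1) (|n| = 1), the distance is |(-15) − (-28)|/|n| = 13/1 = 13.

13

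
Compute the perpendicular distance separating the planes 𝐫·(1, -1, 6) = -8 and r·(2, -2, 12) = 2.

9/√38

Divide the second equation by 2 to match normals: x - y + 6z = 1.
Both planes have normal n = (1, -1, 6), |n| = √38. Any point on the first plane is at distance |1 − (-8)|/|n| = 9/√38 = 9√38/38 from the second.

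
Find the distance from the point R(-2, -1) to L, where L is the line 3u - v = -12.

The normal to the line is n = (3, -1) with |n| = √10.
|n·R − (-12)| = |-5 − (-12)| = 7, so the distance is 7/√10.

7/√10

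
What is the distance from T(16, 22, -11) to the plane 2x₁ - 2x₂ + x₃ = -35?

d = |2·16 + (-2)·22 + 1·(-11) − (-35)| / √(4 + 4 + 1) = |12| / 3 = 4.

4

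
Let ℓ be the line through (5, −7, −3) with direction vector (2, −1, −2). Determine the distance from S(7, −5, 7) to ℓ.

Direction vector d = (2, −1, −2).
AP = (2, 2, 10), and AP × d = (6, 24, −6).
|AP × d|² = 648 and |d|² = 9, so the distance is √(648/9) = √72 = 6√2.

6√2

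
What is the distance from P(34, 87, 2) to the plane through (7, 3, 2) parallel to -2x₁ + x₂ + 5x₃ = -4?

√30

Parallel planes share the normal n = (-2, 1, 5); since (7, 3, 2) lies on the plane, its equation is -2x₁ + x₂ + 5x₃ = -1.
Then n·(34, 87, 2) - (-1) = 30.
|n| = √(4 + 1 + 25) = √30, so the distance is |30|/√30 = √30.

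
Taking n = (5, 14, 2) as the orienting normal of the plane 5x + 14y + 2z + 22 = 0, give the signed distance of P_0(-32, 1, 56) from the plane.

-4/5

n·P_0 − (-22) = -12.
|n| = 15, so the signed distance is -12/15 = -4/5.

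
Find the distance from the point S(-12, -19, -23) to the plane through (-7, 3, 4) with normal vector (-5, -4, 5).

22/√66

The plane has equation n·(r − (-7, 3, 4)) = 0, i.e. n·r = 43.
n = (-5, -4, 5); n·P − 43 = -22; |n| = √66; distance = 22/√66.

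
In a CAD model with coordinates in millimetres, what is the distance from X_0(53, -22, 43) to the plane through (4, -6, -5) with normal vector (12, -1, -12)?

The plane has equation n·(r − (4, -6, -5)) = 0, i.e. n·r = 114.
Then n·(53, -22, 43) - 114 = 28.
|n| = √(144 + 1 + 144) = 17, so the distance is |28|/17 = 28/17.

28/17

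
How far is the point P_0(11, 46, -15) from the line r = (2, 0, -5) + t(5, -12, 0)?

Direction vector d = (5, -12, 0).
AP = (9, 46, -10); AP·d = -507, |AP|² = 2297, |d|² = 169.
distance² = |AP|² − (AP·d)²/|d|² = 2297 − 257049/169 = 776, so the distance is 2√194.

2√194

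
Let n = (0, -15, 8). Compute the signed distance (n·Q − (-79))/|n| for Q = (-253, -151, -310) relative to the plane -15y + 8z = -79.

n·Q − (-79) = -136.
|n| = 17, so the signed distance is -136/17 = -8.

-8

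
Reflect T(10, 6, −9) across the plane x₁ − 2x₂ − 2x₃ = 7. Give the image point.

With n = (1, −2, −2), the signed offset is (n·T − 7)/|n|² = 9/9 = 1.
T' = T − 2t·n = (10, 6, −9) − 2·(1, −2, −2) = (8, 10, −5).

(8, 10, -5)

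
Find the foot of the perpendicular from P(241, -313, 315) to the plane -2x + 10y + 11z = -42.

The perpendicular from P has direction n = (-2, 10, 11): r = (241, -313, 315) + μ(-2, 10, 11).
Substitute into the plane: n·(P + μn) = -42 gives -147 + 225μ = -42, so μ = 7/15.
Foot = (241, -313, 315) + (7/15)·(-2, 10, 11) = (3601/15, -925/3, 4802/15).

(3601/15, -925/3, 4802/15)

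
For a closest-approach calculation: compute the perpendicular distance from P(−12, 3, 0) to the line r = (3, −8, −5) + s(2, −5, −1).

√101

Direction vector d = (2, −5, −1).
AP = (−15, 11, 5), and AP × d = (14, −5, 53).
|AP × d|² = 3030 and |d|² = 30, so the distance is √(3030/30) = √101.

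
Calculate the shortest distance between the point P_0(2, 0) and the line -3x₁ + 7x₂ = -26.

The normal to the line is n = (-3, 7) with |n| = √58.
|n·P_0 − (-26)| = |-6 − (-26)| = 20, so the distance is 20/√58.

20/√58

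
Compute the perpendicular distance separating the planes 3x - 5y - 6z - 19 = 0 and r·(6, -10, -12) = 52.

7/√70

Divide the second equation by 2 to match normals: 3x - 5y - 6z = 26.
With common normal n = (3, -5, -6) (|n| = √70), the distance is |19 − 26|/|n| = 7/√70.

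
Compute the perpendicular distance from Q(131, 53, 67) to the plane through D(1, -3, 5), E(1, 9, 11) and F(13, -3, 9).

8

DE = (0, 12, 6) and DF = (12, 0, 4), so a normal is n = DE × DF = (48, 72, -144).
Then n·(131, 53, 67) - (-888) = 1344.
|n| = √(2304 + 5184 + 20736) = 168, so the distance is |1344|/168 = 8.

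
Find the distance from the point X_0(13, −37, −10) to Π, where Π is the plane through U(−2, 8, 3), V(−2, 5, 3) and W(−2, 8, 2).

15

UV = (0, −3, 0) and UW = (0, 0, −1), so a normal is n = UV × UW = (3, 0, 0).
Then n·(13, −37, −10) − (−6) = 45.
|n| = √(9 + 0 + 0) = 3, so the distance is |45|/3 = 15.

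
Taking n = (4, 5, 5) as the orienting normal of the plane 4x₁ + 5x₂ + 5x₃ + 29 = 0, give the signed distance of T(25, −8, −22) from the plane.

-7√66/22

n·T − (-29) = -21.
|n| = √66, so the signed distance is -7√66/22.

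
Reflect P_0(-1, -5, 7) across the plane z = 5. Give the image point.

n = (0, 0, 1), |n|² = 1, n·P_0 − 5 = 2, so t = 2/1 = 2.
Foot F = P_0 − 2·n = (-1, -5, 5); the reflection is 2F − P_0 = (-1, -5, 3).

(-1, -5, 3)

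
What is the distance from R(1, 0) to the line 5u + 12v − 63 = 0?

The normal to the line is n = (5, 12) with |n| = 13.
|n·R − 63| = |5 − 63| = 58, so the distance is 58/13.

58/13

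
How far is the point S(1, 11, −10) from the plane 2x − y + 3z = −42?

n = (2, −1, 3); n·P − (-42) = 3; |n| = √14; distance = 3/√14.

3/√14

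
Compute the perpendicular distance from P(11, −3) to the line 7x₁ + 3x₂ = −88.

78√58/29

d = |7·11 + 3·(-3) − (-88)| / √(49 + 9) = |156|/√58 = 156/√58.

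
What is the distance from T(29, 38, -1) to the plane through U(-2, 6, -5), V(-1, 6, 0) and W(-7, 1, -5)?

3√51/17

UV = (1, 0, 5) and UW = (-5, -5, 0), so a normal is n = UV × UW = (25, -25, -5).
d = |25·29 + (-25)·38 + (-5)·(-1) − (-175)| / √(625 + 625 + 25) = |-45| / (5√51) = 3√51/17.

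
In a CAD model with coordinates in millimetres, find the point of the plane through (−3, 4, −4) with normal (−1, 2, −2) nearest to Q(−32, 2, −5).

The perpendicular from Q has direction n = (−1, 2, −2): r = (−32, 2, −5) + t(−1, 2, −2).
Substitute into the plane: n·(Q + tn) = 19 gives 46 + 9t = 19, so t = -3.
Foot = (−32, 2, −5) + (-3)·(−1, 2, −2) = (−29, −4, 1).

(-29, -4, 1)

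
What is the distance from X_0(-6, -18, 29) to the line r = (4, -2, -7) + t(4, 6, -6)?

2√61

Direction vector d = (4, 6, -6).
AP = (-10, -16, 36), and AP × d = (-120, 84, 4).
|AP × d|² = 21472 and |d|² = 88, so the distance is √(21472/88) = √244 = 2√61.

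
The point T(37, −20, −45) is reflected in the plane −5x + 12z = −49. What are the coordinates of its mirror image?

n = (−5, 0, 12), |n|² = 169, n·T − (-49) = -676, so t = -676/169 = -4.
Foot F = T − (-4)·n = (17, −20, 3); the reflection is 2F − T = (−3, −20, 51).

(-3, -20, 51)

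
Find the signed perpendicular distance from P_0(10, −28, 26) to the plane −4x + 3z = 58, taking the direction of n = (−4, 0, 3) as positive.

n·P_0 − 58 = -20.
|n| = 5, so the signed distance is -20/5 = -4.

-4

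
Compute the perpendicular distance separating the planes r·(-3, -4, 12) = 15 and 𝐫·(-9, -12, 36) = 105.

20/13

Divide the second equation by 3 to match normals: -3x₁ - 4x₂ + 12x₃ = 35.
With common normal n = (-3, -4, 12) (|n| = 13), the distance is |15 − 35|/|n| = 20/13.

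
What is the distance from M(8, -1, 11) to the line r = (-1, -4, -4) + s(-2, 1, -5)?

3√5

Direction vector d = (-2, 1, -5).
AP = (9, 3, 15), and AP × d = (-30, 15, 15).
|AP × d|² = 1350 and |d|² = 30, so the distance is √(1350/30) = √45 = 3√5.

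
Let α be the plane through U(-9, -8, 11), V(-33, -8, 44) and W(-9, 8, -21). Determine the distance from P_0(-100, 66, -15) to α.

UV = (-24, 0, 33) and UW = (0, 16, -32), so a normal is n = UV × UW = (-528, -768, -384).
Then n·(-100, 66, -15) - 6672 = 1200.
|n| = √(278784 + 589824 + 147456) = 1008, so the distance is |1200|/1008 = 25/21.

25/21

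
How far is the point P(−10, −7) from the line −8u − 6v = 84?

d = |(-8)·(-10) + (-6)·(-7) − 84| / √(64 + 36) = |38|/10 = 19/5.

19/5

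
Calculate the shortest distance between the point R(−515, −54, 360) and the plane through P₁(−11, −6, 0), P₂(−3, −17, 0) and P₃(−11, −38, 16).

8

P₁P₂ = (8, −11, 0) and P₁P₃ = (0, −32, 16), so a normal is n = P₁P₂ × P₁P₃ = (−176, −128, −256).
d = |(-176)·(-515) + (-128)·(-54) + (-256)·360 − 2704| / √(30976 + 16384 + 65536) = |2688| / 336 = 8.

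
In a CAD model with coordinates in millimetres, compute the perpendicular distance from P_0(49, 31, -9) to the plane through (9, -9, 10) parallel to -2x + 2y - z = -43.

Parallel planes share the normal n = (-2, 2, -1); since (9, -9, 10) lies on the plane, its equation is -2x + 2y - z = -46.
d = |(-2)·49 + 2·31 + (-1)·(-9) − (-46)| / √(4 + 4 + 1) = |19| / 3 = 19/3.

19/3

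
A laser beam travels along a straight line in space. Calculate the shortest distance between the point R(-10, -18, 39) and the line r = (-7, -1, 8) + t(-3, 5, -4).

Direction vector d = (-3, 5, -4).
AP = (-3, -17, 31); AP·d = -200, |AP|² = 1259, |d|² = 50.
distance² = |AP|² − (AP·d)²/|d|² = 1259 − 40000/50 = 459, so the distance is 3√51.

3√51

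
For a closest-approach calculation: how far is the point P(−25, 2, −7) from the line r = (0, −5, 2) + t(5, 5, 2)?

Direction vector d = (5, 5, 2).
AP = (−25, 7, −9), and AP × d = (59, 5, −160).
|AP × d|² = 29106 and |d|² = 54, so the distance is √(29106/54) = √539 = 7√11.

7√11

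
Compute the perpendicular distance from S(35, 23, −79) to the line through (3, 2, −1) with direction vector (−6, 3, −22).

2√697

Direction vector d = (−6, 3, −22).
AP = (32, 21, −78), and AP × d = (−228, 1172, 222).
|AP × d|² = 1474852 and |d|² = 529, so the distance is √(1474852/529) = √2788 = 2√697.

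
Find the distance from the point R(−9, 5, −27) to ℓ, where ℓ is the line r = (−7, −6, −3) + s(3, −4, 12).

Direction vector d = (3, −4, 12).
AP = (−2, 11, −24); AP·d = -338, |AP|² = 701, |d|² = 169.
distance² = |AP|² − (AP·d)²/|d|² = 701 − 114244/169 = 25, so the distance is 5.

5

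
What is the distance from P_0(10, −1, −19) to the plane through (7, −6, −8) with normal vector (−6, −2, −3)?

5/7

The plane has equation n·(r − (7, −6, −8)) = 0, i.e. n·r = -6.
d = |(-6)·10 + (-2)·(-1) + (-3)·(-19) − (-6)| / √(36 + 4 + 9) = |5| / 7 = 5/7.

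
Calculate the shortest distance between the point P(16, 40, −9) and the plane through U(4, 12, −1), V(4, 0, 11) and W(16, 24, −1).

UV = (0, −12, 12) and UW = (12, 12, 0), so a normal is n = UV × UW = (−144, 144, 144).
Then n·(16, 40, −9) − 1008 = 1152.
|n| = √(20736 + 20736 + 20736) = 144√3, so the distance is |1152|/(144√3) = 8√3/3.

8√3/3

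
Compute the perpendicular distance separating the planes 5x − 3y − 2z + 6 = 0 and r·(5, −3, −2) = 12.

18/√38

Both planes have normal n = (5, −3, −2), |n| = √38. Any point on the first plane is at distance |12 − (-6)|/|n| = 18/√38 = 9√38/19 from the second.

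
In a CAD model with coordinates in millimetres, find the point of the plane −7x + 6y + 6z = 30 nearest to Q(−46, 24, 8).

(-18, 0, -16)

n = (−7, 6, 6), |n|² = 121, and n·Q − 30 = 484.
t = 484/121 = 4, so the foot is Q − t·n = (−46, 24, 8) − 4·(−7, 6, 6) = (−18, 0, −16).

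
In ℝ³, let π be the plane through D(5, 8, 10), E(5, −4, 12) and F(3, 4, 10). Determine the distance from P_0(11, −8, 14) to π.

4√41/41

DE = (0, −12, 2) and DF = (−2, −4, 0), so a normal is n = DE × DF = (8, −4, −24).
Then n·(11, −8, 14) − (−232) = 16.
|n| = √(64 + 16 + 576) = 4√41, so the distance is |16|/(4√41) = 4√41/41.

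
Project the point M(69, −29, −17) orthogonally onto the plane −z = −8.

The perpendicular from M has direction n = (0, 0, −1): r = (69, −29, −17) + t(0, 0, −1).
Substitute into the plane: n·(M + tn) = -8 gives 17 + 1t = -8, so t = -25.
Foot = (69, −29, −17) + (-25)·(0, 0, −1) = (69, −29, 8).

(69, -29, 8)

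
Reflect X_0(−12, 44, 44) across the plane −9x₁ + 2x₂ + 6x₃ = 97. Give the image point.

With n = (−9, 2, 6), the signed offset is (n·X_0 − 97)/|n|² = 363/121 = 3.
X_0' = X_0 − 2t·n = (−12, 44, 44) − 6·(−9, 2, 6) = (42, 32, 8).

(42, 32, 8)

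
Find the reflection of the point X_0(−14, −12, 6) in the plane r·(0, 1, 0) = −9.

(-14, -6, 6)

With n = (0, 1, 0), the signed offset is (n·X_0 − (-9))/|n|² = -3/1 = -3.
X_0' = X_0 − 2t·n = (−14, −12, 6) − (-6)·(0, 1, 0) = (−14, −6, 6).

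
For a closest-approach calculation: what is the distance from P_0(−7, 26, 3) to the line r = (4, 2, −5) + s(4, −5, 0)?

Direction vector d = (4, −5, 0).
AP = (−11, 24, 8), and AP × d = (40, 32, −41).
|AP × d|² = 4305 and |d|² = 41, so the distance is √(4305/41) = √105.

√105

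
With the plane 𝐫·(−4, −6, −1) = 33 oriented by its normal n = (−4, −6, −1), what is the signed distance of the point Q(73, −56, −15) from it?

26√53/53

n·Q − 33 = 26.
|n| = √53, so the signed distance is 26√53/53.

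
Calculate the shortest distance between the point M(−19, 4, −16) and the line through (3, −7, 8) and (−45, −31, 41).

√1181

A direction vector is d = (−48, −24, 33).
AP = (−22, 11, −24); AP·d = 0, |AP|² = 1181, |d|² = 3969.
distance² = |AP|² − (AP·d)²/|d|² = 1181 − 0/3969 = 1181, so the distance is √1181.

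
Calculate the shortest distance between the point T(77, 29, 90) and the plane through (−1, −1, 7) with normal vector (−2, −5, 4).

The plane has equation n·(r − (−1, −1, 7)) = 0, i.e. n·r = 35.
n = (−2, −5, 4); n·P − 35 = 26; |n| = 3√5; distance = 26/(3√5).

26/(3√5)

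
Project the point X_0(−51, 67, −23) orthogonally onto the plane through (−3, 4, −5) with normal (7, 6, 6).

n = (7, 6, 6), |n|² = 121, and n·X_0 − (-27) = -66.
t = -66/121 = -6/11, so the foot is X_0 − t·n = (−51, 67, −23) − (-6/11)·(7, 6, 6) = (−519/11, 773/11, −217/11).

(-519/11, 773/11, -217/11)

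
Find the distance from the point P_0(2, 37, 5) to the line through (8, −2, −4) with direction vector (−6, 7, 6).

Direction vector d = (−6, 7, 6).
AP = (−6, 39, 9); AP·d = 363, |AP|² = 1638, |d|² = 121.
distance² = |AP|² − (AP·d)²/|d|² = 1638 − 131769/121 = 549, so the distance is 3√61.

3√61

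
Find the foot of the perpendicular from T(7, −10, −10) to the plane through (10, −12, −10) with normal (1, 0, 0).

(10, -10, -10)

n = (1, 0, 0), |n|² = 1, and n·T − 10 = -3.
t = -3/1 = -3, so the foot is T − t·n = (7, −10, −10) − (-3)·(1, 0, 0) = (10, −10, −10).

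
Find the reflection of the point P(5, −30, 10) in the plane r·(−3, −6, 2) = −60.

With n = (−3, −6, 2), the signed offset is (n·P − (-60))/|n|² = 245/49 = 5.
P' = P − 2t·n = (5, −30, 10) − 10·(−3, −6, 2) = (35, 30, −10).

(35, 30, -10)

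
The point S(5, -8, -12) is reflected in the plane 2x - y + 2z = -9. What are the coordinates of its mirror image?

n = (2, -1, 2), |n|² = 9, n·S − (-9) = 3, so t = 3/9 = 1/3.
Foot F = S − (1/3)·n = (13/3, -23/3, -38/3); the reflection is 2F − S = (11/3, -22/3, -40/3).

(11/3, -22/3, -40/3)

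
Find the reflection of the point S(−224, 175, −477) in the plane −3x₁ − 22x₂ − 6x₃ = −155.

n = (−3, −22, −6), |n|² = 529, n·S − (-155) = -161, so t = -161/529 = -7/23.
Foot F = S − (-7/23)·n = (−5173/23, 3871/23, −11013/23); the reflection is 2F − S = (−5194/23, 3717/23, −11055/23).

(-5194/23, 3717/23, -11055/23)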